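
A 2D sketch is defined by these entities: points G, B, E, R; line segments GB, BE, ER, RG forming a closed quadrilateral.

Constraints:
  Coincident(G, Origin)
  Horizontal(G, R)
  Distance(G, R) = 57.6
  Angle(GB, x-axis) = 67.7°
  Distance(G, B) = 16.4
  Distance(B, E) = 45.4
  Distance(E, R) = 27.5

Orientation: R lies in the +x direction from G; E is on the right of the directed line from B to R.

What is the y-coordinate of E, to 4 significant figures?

-18.21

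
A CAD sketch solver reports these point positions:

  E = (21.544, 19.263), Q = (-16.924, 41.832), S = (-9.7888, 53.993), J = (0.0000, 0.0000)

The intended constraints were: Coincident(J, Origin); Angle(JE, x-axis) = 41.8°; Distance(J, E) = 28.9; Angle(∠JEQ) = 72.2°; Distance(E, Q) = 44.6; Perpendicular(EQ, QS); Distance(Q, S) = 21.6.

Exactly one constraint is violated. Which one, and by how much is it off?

Distance(Q, S) = 21.6 — off by 7.50.

J = (0.00, 0.00) ✓; JE at 41.80° ✓; |JE| = 28.90 ✓; ∠JEQ = 72.20° ✓; |EQ| = 44.60 ✓; ∠(EQ, QS) = 90.00° ✓; |QS| = 14.10 ✗.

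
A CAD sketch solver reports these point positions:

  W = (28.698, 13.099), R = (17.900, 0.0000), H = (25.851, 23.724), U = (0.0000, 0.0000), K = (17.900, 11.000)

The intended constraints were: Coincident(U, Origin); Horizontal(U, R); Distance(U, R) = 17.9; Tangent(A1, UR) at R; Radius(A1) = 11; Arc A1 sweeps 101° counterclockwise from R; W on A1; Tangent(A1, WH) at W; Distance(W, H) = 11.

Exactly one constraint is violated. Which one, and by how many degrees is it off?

Tangent(A1, WH) at W — off by 4.00°.

U = (0.00, 0.00) ✓; U.y = 0.00, R.y = 0.00 ✓; |UR| = 17.90 ✓; ∠(KR, RU) = 90.00° ✓; |KR| = 11.00 ✓; bearing(K→W) − bearing(K→R) = 101.0° ✓; |KW| = 11.00 ✓; ∠(KW, WH) = 86.00° ✗; |WH| = 11.00 ✓.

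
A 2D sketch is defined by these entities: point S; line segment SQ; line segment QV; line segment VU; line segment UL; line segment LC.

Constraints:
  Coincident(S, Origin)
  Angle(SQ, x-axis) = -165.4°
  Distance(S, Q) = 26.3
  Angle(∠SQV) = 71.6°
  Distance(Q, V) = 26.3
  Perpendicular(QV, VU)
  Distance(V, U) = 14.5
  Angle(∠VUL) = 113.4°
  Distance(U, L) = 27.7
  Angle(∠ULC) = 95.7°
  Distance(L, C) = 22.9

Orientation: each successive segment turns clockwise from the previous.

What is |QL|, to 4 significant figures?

25.52

QV is perpendicular to VU, so VU runs at -3.800°; with |VU| = 14.5, U = (-9.240, 18.65). ∠VUL = 113.4° gives UL at -70.40° from the x-axis; with |UL| = 27.7, L = (0.05238, -7.443). Then |QL| = |L − Q| = 25.52.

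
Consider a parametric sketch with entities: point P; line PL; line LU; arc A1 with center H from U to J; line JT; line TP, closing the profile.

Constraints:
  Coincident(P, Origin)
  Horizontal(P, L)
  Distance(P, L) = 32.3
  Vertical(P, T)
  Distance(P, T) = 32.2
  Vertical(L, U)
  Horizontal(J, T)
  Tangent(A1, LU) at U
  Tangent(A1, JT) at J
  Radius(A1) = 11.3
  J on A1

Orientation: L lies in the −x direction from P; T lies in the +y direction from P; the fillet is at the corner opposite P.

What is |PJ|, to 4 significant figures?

38.44

The virtual corner opposite P is at (-32.30, 32.20). A1 meets LU tangentially, so HU is at right angles to LU and since A1 is tangent to JT there, HJ ⟂ JT, with radius 11.3, so the center H sits 11.3 in from both sides at H = (-21.00, 20.90). That places the tangent points at U = (-32.30, 20.90) on LU and J = (-21.00, 32.20) on JT. Then |PJ| = |J − P| = 38.44.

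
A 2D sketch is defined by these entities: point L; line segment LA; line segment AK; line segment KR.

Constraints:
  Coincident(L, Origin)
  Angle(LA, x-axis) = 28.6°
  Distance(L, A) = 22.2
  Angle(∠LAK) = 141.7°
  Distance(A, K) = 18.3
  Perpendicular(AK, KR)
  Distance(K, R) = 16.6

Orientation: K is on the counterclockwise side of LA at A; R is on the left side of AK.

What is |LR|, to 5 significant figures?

35.835

∠LAK = 141.7°, so AK runs at 28.6° + (180° − 141.7°) = 66.900° from the x-axis; with |AK| = 18.3, K = A + 18.3·(cos 66.900°, sin 66.900°) = (26.671, 27.460). The perpendicularity gives KR at right angles to AK; with |KR| = 16.6 on the left of AK, R = K + 16.6·(-0.91982, 0.39234) = (11.402, 33.972). Then |LR| = |R − L| = 35.835.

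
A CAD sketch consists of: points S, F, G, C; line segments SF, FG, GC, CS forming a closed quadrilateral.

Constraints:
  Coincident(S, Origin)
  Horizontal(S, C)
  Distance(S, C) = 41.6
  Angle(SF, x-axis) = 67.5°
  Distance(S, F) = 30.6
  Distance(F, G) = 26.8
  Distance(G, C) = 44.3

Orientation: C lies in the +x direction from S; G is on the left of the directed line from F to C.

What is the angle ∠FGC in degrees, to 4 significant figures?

65.41°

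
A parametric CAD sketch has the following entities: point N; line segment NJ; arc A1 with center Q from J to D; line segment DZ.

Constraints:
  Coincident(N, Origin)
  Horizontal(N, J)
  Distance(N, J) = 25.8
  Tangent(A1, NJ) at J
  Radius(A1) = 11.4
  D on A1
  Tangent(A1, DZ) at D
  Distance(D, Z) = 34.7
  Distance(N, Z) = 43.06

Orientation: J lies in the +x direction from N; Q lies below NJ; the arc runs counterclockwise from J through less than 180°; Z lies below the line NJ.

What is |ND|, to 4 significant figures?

17.12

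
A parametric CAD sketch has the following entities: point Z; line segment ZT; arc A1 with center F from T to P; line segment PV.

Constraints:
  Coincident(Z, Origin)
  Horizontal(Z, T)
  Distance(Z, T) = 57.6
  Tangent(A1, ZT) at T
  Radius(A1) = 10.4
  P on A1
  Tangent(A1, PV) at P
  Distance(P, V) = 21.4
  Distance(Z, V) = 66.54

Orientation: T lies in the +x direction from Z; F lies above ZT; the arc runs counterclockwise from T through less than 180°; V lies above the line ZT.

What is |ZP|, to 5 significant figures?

68.548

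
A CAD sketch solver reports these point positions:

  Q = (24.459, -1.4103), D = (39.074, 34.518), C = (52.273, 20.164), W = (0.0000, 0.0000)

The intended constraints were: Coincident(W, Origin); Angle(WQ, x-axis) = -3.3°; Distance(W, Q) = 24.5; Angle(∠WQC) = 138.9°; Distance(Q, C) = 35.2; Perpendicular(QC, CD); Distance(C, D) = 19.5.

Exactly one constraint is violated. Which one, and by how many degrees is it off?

Perpendicular(QC, CD) — off by 4.80°.

W = (0.00, 0.00) ✓; WQ at -3.300° ✓; |WQ| = 24.50 ✓; ∠WQC = 138.9° ✓; |QC| = 35.20 ✓; ∠(QC, CD) = 94.80° ✗; |CD| = 19.50 ✓.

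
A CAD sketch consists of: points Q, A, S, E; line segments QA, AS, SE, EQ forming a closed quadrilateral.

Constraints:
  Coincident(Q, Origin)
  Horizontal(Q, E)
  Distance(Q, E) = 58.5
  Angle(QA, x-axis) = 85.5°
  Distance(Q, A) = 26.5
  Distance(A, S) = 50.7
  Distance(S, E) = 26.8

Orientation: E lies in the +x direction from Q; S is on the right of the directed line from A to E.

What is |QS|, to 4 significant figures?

36.86

Q is at the origin; QE is horizontal with |QE| = 58.5 and E in +x, so E = (58.5, 0). QA runs at 85.5° with |QA| = 26.5, so A = (2.079, 26.42). S is determined by |AS| = 50.7 and |SE| = 26.8 together: it lies at the intersection of circle(A, 50.7) and circle(E, 26.8). With |AE| = 62.30, the foot of the radical line on AE is 46.02 from A and the perpendicular offset is √(50.7² − 46.02²) = 21.29. Taking the right-of-AE solution: S = (34.73, -12.37).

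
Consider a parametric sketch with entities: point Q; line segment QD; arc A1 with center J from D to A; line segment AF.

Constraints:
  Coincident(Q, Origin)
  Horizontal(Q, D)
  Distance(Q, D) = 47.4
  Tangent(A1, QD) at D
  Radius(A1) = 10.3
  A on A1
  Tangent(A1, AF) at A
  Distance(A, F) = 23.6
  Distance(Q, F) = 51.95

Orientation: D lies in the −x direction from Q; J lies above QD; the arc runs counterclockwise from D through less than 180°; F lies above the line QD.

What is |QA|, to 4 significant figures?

38.73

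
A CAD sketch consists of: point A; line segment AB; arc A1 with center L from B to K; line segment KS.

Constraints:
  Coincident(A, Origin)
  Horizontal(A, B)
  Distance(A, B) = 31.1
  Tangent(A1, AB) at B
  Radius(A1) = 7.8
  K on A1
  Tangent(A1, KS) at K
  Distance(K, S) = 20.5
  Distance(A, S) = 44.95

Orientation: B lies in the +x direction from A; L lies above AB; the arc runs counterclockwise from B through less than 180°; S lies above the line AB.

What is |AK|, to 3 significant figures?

39.9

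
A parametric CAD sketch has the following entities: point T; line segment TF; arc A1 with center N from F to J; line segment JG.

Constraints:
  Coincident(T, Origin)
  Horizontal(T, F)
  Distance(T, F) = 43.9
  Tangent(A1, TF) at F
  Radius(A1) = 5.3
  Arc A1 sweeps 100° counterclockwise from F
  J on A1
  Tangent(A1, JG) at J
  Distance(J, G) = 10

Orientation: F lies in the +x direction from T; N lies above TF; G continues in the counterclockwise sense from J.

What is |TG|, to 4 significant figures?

50.03

T is at the origin; TF is horizontal with |TF| = 43.9 and F on the +x side, so F = (43.90, 0.000). The tangent condition forces NF to be normal to TF, so N = F + (0, 5.3) = (43.90, 5.300). On A1, F sits at bearing -90° from N; a 100° counterclockwise sweep puts J at bearing 10°, so J = N + 5.3·(cos 10°, sin 10°) = (49.12, 6.220). Tangency of A1 to JG means the radius NJ is perpendicular to JG, so JG runs along (−sin 10°, cos 10°); with |JG| = 10.0, G = (47.38, 16.07). Then |TG| = |G − T| = 50.03.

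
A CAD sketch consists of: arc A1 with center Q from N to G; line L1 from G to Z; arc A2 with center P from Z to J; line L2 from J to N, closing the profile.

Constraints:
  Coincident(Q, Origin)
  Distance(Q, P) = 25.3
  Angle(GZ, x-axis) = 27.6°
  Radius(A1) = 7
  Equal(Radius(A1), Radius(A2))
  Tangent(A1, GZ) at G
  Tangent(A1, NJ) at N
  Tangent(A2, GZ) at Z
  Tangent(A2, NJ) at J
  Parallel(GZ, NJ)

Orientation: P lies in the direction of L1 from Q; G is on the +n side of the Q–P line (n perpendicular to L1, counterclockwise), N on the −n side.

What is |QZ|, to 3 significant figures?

26.3

The slot axis is L1's direction at 27.6°, so u = (cos 27.6°, sin 27.6°) = (0.886, 0.463) and n = (−sin 27.6°, cos 27.6°) = (-0.463, 0.886). Q is at the origin and P lies 25.3 along u from Q, so P = 25.3·u = (22.4, 11.7). Tangency of A1 to both parallel lines with radius 7.0 puts G and N at Q ± 7.0·n: G = (-3.24, 6.20), N = (3.24, -6.20). Equal radii place Z and J the same way about P: Z = P + 7.0·n = (19.2, 17.9), J = P − 7.0·n = (25.7, 5.52). Then |QZ| = |Z − Q| = 26.3.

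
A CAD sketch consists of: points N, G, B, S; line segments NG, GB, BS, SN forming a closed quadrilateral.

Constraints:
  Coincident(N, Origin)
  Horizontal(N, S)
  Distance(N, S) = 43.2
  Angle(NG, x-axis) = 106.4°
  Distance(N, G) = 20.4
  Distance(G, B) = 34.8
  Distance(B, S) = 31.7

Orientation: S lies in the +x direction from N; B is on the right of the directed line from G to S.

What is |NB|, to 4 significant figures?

16.26

Checks: |GB| = 34.80 ✓; |BS| = 31.70 ✓.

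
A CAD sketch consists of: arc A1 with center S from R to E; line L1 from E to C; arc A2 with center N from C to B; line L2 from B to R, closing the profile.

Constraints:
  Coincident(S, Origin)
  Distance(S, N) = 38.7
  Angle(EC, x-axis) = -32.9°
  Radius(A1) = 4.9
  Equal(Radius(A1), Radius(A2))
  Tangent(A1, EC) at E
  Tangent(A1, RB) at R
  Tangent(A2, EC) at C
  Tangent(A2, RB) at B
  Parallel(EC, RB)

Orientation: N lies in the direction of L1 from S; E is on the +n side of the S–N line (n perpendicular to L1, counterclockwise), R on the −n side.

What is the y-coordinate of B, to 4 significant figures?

-25.13

The slot axis is L1's direction at -32.9°, so u = (cos -32.9°, sin -32.9°) = (0.8396, -0.5432) and n = (−sin -32.9°, cos -32.9°) = (0.5432, 0.8396). S is at the origin and N lies 38.7 along u from S, so N = 38.7·u = (32.49, -21.02). Tangency of A1 to both parallel lines with radius 4.9 puts E and R at S ± 4.9·n: E = (2.662, 4.114), R = (-2.662, -4.114). Equal radii place C and B the same way about N: C = N + 4.9·n = (35.15, -16.91), B = N − 4.9·n = (29.83, -25.13). So B.y = -25.13.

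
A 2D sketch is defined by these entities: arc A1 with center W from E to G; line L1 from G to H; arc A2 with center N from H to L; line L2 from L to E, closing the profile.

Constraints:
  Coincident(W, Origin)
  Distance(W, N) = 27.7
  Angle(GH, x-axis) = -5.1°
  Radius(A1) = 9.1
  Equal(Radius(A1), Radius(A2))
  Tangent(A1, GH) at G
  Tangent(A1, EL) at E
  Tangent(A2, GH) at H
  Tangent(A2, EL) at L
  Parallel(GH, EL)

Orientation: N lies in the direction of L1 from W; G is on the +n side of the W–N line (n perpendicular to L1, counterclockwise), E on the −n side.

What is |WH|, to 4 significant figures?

29.16

Tangency of A1 to both parallel lines with radius 9.1 puts G and E at W ± 9.1·n: G = (0.8089, 9.064), E = (-0.8089, -9.064). Equal radii place H and L the same way about N: H = N + 9.1·n = (28.40, 6.602), L = N − 9.1·n = (26.78, -11.53). Then |WH| = |H − W| = 29.16.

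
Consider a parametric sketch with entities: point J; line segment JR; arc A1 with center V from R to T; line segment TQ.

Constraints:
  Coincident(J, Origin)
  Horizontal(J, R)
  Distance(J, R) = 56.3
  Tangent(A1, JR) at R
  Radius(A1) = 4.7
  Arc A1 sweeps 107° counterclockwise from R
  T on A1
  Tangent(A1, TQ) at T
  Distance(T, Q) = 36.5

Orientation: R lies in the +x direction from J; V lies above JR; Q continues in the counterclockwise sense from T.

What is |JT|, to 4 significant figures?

61.10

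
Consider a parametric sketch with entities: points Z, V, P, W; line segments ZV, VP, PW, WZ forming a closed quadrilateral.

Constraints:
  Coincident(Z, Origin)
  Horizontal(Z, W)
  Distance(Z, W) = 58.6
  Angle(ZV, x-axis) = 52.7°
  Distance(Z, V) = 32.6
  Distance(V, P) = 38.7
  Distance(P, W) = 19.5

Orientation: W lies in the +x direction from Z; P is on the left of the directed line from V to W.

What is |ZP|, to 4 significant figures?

61.11

Checks: |VP| = 38.70 ✓; |PW| = 19.50 ✓.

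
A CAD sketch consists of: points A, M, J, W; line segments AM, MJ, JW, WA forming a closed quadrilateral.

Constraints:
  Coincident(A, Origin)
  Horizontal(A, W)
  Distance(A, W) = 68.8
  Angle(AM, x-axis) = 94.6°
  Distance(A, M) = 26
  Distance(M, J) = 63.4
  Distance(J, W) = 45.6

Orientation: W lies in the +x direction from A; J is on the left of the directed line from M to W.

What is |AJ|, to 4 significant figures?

73.50

Checks: |MJ| = 63.40 ✓; |JW| = 45.60 ✓.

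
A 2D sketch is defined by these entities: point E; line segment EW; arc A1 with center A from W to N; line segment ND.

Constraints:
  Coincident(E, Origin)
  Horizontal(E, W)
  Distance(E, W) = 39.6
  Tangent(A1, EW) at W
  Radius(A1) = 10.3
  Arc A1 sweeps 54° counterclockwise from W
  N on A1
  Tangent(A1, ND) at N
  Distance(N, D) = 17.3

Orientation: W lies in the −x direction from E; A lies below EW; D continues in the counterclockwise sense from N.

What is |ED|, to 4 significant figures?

60.90

E is at the origin; EW is horizontal with |EW| = 39.6 and W on the −x side, so W = (-39.60, 0.000). The tangent condition forces AW to be normal to EW, so A = W + (0, -10.3) = (-39.60, -10.30). On A1, W sits at bearing 90° from A; a 54° counterclockwise sweep puts N at bearing 144°, so N = A + 10.3·(cos 144°, sin 144°) = (-47.93, -4.246). A1 meets ND tangentially, so AN is at right angles to ND, so ND runs along (−sin 144°, cos 144°); with |ND| = 17.3, D = (-58.10, -18.24). Then |ED| = |D − E| = 60.90.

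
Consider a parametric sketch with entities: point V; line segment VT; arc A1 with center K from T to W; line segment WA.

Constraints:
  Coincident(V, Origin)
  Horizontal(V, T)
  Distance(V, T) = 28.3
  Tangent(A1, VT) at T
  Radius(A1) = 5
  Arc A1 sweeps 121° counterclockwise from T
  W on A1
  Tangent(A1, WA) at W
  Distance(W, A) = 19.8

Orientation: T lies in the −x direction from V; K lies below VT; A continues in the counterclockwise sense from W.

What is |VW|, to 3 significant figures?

33.5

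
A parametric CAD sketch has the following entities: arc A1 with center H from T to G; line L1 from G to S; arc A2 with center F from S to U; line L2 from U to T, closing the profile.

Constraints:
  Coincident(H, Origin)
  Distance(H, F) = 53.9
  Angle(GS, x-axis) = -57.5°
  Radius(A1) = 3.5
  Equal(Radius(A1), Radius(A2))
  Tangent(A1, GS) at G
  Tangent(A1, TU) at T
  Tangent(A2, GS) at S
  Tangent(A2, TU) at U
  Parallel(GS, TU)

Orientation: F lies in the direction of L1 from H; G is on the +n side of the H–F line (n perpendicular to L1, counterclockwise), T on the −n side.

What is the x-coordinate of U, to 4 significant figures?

26.01

Tangency of A1 to both parallel lines with radius 3.5 puts G and T at H ± 3.5·n: G = (2.952, 1.881), T = (-2.952, -1.881). Equal radii place S and U the same way about F: S = F + 3.5·n = (31.91, -43.58), U = F − 3.5·n = (26.01, -47.34). So U.x = 26.01.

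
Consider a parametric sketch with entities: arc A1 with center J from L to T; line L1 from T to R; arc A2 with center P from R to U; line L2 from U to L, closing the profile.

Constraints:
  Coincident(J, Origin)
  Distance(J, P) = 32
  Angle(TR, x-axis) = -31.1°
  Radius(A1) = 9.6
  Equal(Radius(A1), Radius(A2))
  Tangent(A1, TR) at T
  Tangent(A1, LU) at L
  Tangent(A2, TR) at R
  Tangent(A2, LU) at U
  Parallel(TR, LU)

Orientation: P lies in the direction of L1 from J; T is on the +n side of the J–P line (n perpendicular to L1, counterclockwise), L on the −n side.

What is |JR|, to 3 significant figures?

33.4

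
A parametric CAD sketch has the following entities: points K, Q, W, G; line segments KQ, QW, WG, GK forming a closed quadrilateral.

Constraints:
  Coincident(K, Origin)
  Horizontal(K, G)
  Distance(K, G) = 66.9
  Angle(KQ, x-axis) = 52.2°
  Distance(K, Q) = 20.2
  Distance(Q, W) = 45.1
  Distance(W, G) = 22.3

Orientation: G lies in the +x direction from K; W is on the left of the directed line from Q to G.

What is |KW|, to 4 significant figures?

60.72

K is at the origin; K and G share the same y with |KG| = 66.9 and G in +x, so G = (66.9, 0). KQ runs at 52.2° with |KQ| = 20.2, so Q = (12.38, 15.96). W is determined by |QW| = 45.1 and |WG| = 22.3 together: it lies at the intersection of circle(Q, 45.1) and circle(G, 22.3). With |QG| = 56.81, the foot of the radical line on QG is 41.93 from Q and the perpendicular offset is √(45.1² − 41.93²) = 16.61. Taking the left-of-QG solution: W = (57.29, 20.12).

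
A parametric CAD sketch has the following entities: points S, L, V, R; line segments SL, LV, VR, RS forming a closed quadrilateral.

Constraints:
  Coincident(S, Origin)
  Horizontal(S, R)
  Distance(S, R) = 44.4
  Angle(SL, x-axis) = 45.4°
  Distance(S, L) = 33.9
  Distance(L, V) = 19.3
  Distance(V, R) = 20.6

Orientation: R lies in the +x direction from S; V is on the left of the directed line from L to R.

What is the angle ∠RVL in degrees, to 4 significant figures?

105.3°

S is at the origin; SR is horizontal with |SR| = 44.4 and R in +x, so R = (44.4, 0). SL runs at 45.4° with |SL| = 33.9, so L = (23.80, 24.14). V is determined by |LV| = 19.3 and |VR| = 20.6 together: it lies at the intersection of circle(L, 19.3) and circle(R, 20.6). With |LR| = 31.73, the foot of the radical line on LR is 15.05 from L and the perpendicular offset is √(19.3² − 15.05²) = 12.08. Taking the left-of-LR solution: V = (42.76, 20.53).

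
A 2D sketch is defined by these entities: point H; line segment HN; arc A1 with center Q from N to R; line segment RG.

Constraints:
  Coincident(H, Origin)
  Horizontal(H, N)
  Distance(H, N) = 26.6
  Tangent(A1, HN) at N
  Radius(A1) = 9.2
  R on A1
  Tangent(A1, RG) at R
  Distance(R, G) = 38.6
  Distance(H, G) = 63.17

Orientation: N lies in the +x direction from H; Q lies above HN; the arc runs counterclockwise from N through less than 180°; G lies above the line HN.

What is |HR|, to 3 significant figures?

36.2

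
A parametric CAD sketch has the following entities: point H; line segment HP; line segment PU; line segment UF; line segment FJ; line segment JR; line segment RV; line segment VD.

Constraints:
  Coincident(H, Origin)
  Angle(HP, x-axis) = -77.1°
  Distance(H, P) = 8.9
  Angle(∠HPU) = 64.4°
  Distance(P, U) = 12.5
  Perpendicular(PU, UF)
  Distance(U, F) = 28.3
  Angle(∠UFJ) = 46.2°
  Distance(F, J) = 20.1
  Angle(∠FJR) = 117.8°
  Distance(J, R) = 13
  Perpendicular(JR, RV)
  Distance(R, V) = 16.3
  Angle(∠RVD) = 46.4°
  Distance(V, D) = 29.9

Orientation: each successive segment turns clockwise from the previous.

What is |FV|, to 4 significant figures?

22.42

H is at the origin; HP runs at -77.1° with length 8.9, so P = (1.987, -8.675). ∠HPU = 64.4° gives PU at 167.3° from the x-axis; with |PU| = 12.5, U = (-10.21, -5.927). The perpendicularity gives UF at right angles to PU, so UF runs at 77.30°; with |UF| = 28.3, F = (-3.986, 21.68). ∠UFJ = 46.2° gives FJ at -56.50° from the x-axis; with |FJ| = 20.1, J = (7.108, 4.919). ∠FJR = 117.8° gives JR at -118.7° from the x-axis; with |JR| = 13.0, R = (0.8654, -6.484). The perpendicularity gives RV at right angles to JR, so RV runs at 151.3°; with |RV| = 16.3, V = (-13.43, 1.344). Then |FV| = |V − F| = 22.42.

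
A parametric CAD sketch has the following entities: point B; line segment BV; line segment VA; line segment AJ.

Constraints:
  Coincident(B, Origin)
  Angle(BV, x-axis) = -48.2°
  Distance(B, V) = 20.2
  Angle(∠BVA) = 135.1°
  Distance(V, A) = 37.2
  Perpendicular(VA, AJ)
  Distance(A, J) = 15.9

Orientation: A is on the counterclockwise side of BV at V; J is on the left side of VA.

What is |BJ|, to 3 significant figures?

51.5

B is at the origin; BV runs at -48.2° with length 20.2, so V = 20.2·(cos -48.2°, sin -48.2°) = (13.5, -15.1). ∠BVA = 135.1°, so VA runs at -48.2° + (180° − 135.1°) = -3.30° from the x-axis; with |VA| = 37.2, A = V + 37.2·(cos -3.30°, sin -3.30°) = (50.6, -17.2). VA is perpendicular to AJ; with |AJ| = 15.9 on the left of VA, J = A + 15.9·(0.0576, 0.998) = (51.5, -1.33). Then |BJ| = |J − B| = 51.5.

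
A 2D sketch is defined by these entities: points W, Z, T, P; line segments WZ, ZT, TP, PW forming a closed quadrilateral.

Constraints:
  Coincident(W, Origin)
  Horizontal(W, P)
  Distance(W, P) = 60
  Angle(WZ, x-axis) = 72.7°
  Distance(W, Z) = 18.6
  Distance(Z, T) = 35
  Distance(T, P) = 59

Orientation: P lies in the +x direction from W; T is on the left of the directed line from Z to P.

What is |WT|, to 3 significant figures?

53.2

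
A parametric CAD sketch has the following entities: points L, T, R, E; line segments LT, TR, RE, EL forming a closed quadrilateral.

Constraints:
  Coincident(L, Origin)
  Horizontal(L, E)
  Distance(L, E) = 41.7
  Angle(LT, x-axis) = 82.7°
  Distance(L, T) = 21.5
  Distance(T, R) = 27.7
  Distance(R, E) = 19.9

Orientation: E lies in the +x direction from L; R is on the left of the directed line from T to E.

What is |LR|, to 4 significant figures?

33.95

L is at the origin; LE is horizontal with |LE| = 41.7 and E in +x, so E = (41.7, 0). LT runs at 82.7° with |LT| = 21.5, so T = (2.732, 21.33). R is determined by |TR| = 27.7 and |RE| = 19.9 together: it lies at the intersection of circle(T, 27.7) and circle(E, 19.9). With |TE| = 44.42, the foot of the radical line on TE is 26.39 from T and the perpendicular offset is √(27.7² − 26.39²) = 8.418. Taking the left-of-TE solution: R = (29.92, 16.04).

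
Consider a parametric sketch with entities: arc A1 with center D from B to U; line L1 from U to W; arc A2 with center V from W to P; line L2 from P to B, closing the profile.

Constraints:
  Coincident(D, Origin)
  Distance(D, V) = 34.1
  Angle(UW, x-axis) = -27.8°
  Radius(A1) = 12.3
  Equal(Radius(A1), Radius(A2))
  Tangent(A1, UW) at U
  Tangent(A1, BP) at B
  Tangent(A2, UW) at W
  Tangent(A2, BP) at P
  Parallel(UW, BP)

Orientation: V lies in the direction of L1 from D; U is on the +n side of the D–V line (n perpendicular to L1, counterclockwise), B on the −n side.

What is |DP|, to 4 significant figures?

36.25

Tangency of A1 to both parallel lines with radius 12.3 puts U and B at D ± 12.3·n: U = (5.737, 10.88), B = (-5.737, -10.88). Equal radii place W and P the same way about V: W = V + 12.3·n = (35.90, -5.023), P = V − 12.3·n = (24.43, -26.78). Then |DP| = |P − D| = 36.25.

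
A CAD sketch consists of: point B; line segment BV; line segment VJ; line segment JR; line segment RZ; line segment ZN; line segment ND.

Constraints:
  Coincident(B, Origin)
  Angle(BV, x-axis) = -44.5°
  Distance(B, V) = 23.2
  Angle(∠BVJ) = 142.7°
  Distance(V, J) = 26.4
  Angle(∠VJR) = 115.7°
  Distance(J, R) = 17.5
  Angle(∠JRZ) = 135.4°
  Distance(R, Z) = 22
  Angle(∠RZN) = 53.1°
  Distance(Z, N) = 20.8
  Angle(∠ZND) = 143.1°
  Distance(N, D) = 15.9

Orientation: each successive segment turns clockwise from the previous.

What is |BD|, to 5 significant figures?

35.961

B is at the origin; BV runs at -44.5° with length 23.2, so V = (16.547, -16.261). ∠BVJ = 142.7° gives VJ at -81.800° from the x-axis; with |VJ| = 26.4, J = (20.313, -42.391). ∠VJR = 115.7° gives JR at -146.10° from the x-axis; with |JR| = 17.5, R = (5.7876, -52.152). ∠JRZ = 135.4° gives RZ at 169.30° from the x-axis; with |RZ| = 22.0, Z = (-15.830, -48.067). ∠RZN = 53.1° gives ZN at 42.400° from the x-axis; with |ZN| = 20.8, N = (-0.47001, -34.042). ∠ZND = 143.1° gives ND at 5.5000° from the x-axis; with |ND| = 15.9, D = (15.357, -32.518). Then |BD| = |D − B| = 35.961.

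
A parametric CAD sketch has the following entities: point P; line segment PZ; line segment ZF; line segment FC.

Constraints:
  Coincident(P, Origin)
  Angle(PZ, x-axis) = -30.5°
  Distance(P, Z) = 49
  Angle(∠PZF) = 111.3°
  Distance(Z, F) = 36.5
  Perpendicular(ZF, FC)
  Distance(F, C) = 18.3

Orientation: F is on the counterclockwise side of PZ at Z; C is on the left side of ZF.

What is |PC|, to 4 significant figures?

60.80

∠PZF = 111.3°, so ZF runs at -30.5° + (180° − 111.3°) = 38.20° from the x-axis; with |ZF| = 36.5, F = Z + 36.5·(cos 38.20°, sin 38.20°) = (70.90, -2.297). ZF is perpendicular to FC; with |FC| = 18.3 on the left of ZF, C = F + 18.3·(-0.6184, 0.7859) = (59.59, 12.08). Then |PC| = |C − P| = 60.80.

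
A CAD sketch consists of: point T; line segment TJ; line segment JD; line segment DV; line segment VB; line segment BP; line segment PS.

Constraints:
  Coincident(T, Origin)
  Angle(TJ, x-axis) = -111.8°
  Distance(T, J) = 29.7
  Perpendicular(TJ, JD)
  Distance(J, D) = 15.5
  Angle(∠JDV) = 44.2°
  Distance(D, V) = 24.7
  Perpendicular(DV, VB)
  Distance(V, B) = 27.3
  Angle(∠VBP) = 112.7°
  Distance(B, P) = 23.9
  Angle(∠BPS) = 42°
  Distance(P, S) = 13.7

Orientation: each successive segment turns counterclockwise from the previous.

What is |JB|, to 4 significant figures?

21.37

T is at the origin; TJ runs at -111.8° with length 29.7, so J = (-11.03, -27.58). The perpendicularity gives JD at right angles to TJ, so JD runs at -21.80°; with |JD| = 15.5, D = (3.362, -33.33). ∠JDV = 44.2° gives DV at 114.0° from the x-axis; with |DV| = 24.7, V = (-6.684, -10.77). DV ⟂ VB, so VB runs at -156.0°; with |VB| = 27.3, B = (-31.62, -21.87). Then |JB| = |B − J| = 21.37.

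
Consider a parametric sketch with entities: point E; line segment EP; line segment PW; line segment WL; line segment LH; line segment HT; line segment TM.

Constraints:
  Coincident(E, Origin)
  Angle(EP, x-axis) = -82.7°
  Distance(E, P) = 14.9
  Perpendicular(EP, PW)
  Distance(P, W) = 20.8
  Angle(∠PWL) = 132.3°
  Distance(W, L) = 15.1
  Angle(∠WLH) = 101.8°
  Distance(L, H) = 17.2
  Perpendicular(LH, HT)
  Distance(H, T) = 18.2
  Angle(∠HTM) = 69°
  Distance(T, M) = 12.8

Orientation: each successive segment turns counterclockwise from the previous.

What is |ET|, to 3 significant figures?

6.15

E is at the origin; EP runs at -82.7° with length 14.9, so P = (1.89, -14.8). The perpendicularity gives PW at right angles to EP, so PW runs at 7.30°; with |PW| = 20.8, W = (22.5, -12.1). ∠PWL = 132.3° gives WL at 55.0° from the x-axis; with |WL| = 15.1, L = (31.2, 0.233). ∠WLH = 101.8° gives LH at 133° from the x-axis; with |LH| = 17.2, H = (19.4, 12.8). LH is perpendicular to HT, so HT runs at -137°; with |HT| = 18.2, T = (6.14, 0.312). Then |ET| = |T − E| = 6.15.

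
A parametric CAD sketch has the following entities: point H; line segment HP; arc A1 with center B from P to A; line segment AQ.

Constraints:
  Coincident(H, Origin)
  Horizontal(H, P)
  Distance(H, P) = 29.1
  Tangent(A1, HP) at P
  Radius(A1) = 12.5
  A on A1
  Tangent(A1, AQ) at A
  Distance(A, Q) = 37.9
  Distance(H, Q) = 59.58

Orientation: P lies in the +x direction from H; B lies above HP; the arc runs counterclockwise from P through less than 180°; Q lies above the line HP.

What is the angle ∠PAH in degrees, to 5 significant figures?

32.526°

Checks: ∠(BP, PH) = 90.00° ✓; |BP| = 12.50 ✓; |BA| = 12.50 ✓; ∠(BA, AQ) = 90.00° ✓; |AQ| = 37.90 ✓; |HQ| = 59.58 ✓.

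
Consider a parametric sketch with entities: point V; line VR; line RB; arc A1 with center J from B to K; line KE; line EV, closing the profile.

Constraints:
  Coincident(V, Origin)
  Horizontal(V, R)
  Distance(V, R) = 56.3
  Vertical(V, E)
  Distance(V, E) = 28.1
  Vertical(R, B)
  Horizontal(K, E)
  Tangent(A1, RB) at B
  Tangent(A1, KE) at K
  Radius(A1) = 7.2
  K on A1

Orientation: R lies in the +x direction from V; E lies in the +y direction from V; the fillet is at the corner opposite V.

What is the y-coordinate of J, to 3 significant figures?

20.9

V is at the origin; VR is horizontal with |VR| = 56.3 and R on the +x side, so R = (56.3, 0.00). V and E share the same x with |VE| = 28.1 and E on the +y side, so E = (0.00, 28.1). The virtual corner opposite V is at (56.3, 28.1). Tangency of A1 to RB means the radius JB is perpendicular to RB and tangency of A1 to KE means the radius JK is perpendicular to KE, with radius 7.2, so the center J sits 7.2 in from both sides at J = (49.1, 20.9). So J.y = 20.9.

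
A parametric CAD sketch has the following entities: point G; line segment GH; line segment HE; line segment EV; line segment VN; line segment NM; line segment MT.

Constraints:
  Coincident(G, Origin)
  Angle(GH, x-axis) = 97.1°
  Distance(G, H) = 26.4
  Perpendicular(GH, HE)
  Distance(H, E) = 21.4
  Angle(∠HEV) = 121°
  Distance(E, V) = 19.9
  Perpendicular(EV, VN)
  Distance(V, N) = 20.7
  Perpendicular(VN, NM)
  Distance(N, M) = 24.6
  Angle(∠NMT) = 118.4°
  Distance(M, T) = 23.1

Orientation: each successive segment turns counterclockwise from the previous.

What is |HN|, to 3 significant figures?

31.0

∠HEV = 121.0° gives EV at -114° from the x-axis; with |EV| = 19.9, V = (-32.6, 5.36). The perpendicularity gives VN at right angles to EV, so VN runs at -23.9°; with |VN| = 20.7, N = (-13.6, -3.03). Then |HN| = |N − H| = 31.0.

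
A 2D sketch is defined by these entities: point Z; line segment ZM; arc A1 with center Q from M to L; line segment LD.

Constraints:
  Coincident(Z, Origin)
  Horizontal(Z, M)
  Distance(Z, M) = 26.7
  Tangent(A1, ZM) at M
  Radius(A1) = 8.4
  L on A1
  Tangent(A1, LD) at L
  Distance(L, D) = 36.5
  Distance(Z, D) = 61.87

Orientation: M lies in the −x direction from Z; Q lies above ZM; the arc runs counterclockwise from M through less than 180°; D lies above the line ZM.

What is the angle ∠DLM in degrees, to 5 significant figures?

111.49°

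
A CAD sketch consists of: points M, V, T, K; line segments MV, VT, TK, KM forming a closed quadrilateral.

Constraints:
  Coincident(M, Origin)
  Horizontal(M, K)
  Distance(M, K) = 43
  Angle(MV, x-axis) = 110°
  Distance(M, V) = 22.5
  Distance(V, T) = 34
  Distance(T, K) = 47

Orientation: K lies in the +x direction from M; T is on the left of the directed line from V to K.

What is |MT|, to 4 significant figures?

45.55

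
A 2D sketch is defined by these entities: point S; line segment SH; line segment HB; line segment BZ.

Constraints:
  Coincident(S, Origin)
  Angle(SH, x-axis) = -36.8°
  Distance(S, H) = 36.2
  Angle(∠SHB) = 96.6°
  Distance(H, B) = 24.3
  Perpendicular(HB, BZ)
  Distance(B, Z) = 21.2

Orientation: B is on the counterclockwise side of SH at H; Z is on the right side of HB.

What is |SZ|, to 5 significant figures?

63.854

∠SHB = 96.6°, so HB runs at -36.8° + (180° − 96.6°) = 46.600° from the x-axis; with |HB| = 24.3, B = H + 24.3·(cos 46.600°, sin 46.600°) = (45.683, -4.0289). HB ⟂ BZ; with |BZ| = 21.2 on the right of HB, Z = B + 21.2·(0.72657, -0.68709) = (61.086, -18.595). Then |SZ| = |Z − S| = 63.854.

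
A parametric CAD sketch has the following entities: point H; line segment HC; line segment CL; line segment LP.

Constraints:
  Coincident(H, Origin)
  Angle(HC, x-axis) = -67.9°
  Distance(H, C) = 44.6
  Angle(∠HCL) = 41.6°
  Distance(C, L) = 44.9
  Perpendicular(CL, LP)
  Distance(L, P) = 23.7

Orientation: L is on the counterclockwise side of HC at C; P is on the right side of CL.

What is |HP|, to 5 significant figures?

54.548

H is at the origin; HC runs at -67.9° with length 44.6, so C = 44.6·(cos -67.9°, sin -67.9°) = (16.780, -41.323). ∠HCL = 41.6°, so CL runs at -67.9° + (180° − 41.6°) = 70.500° from the x-axis; with |CL| = 44.9, L = C + 44.9·(cos 70.500°, sin 70.500°) = (31.768, 1.0014). CL ⟂ LP; with |LP| = 23.7 on the right of CL, P = L + 23.7·(0.94264, -0.33381) = (54.108, -6.9098). Then |HP| = |P − H| = 54.548.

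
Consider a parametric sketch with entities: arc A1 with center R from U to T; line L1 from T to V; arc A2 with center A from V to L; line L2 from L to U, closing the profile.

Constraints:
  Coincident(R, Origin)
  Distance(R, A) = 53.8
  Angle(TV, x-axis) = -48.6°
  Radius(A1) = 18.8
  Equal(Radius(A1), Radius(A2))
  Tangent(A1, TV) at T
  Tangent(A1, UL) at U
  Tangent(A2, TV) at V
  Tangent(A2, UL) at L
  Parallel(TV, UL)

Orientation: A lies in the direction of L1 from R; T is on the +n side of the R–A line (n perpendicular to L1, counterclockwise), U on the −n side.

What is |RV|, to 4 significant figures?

56.99

The slot axis is L1's direction at -48.6°, so u = (cos -48.6°, sin -48.6°) = (0.6613, -0.7501) and n = (−sin -48.6°, cos -48.6°) = (0.7501, 0.6613). R is at the origin and A lies 53.8 along u from R, so A = 53.8·u = (35.58, -40.36). Tangency of A1 to both parallel lines with radius 18.8 puts T and U at R ± 18.8·n: T = (14.10, 12.43), U = (-14.10, -12.43). Equal radii place V and L the same way about A: V = A + 18.8·n = (49.68, -27.92), L = A − 18.8·n = (21.48, -52.79). Then |RV| = |V − R| = 56.99.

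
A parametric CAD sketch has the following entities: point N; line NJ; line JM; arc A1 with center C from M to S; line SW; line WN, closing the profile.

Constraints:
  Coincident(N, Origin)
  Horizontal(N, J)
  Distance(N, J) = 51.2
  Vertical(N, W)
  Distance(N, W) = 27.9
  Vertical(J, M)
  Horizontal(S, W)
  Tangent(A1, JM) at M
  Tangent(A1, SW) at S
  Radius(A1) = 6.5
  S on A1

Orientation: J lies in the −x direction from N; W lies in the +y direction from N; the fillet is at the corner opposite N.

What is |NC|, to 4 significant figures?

49.56

NW is vertical with |NW| = 27.9 and W on the +y side, so W = (0.000, 27.90). The virtual corner opposite N is at (-51.20, 27.90). Since A1 is tangent to JM there, CM ⟂ JM and since A1 is tangent to SW there, CS ⟂ SW, with radius 6.5, so the center C sits 6.5 in from both sides at C = (-44.70, 21.40). Then |NC| = |C − N| = 49.56.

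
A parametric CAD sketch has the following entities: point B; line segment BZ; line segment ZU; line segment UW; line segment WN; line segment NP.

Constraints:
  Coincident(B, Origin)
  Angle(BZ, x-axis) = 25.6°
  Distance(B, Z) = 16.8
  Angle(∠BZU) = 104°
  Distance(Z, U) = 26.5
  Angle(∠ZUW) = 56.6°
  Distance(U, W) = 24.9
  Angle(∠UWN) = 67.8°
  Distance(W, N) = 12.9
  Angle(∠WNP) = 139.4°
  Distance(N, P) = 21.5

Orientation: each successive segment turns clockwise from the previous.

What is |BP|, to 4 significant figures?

29.99

∠UWN = 67.8° gives WN at 74.00° from the x-axis; with |WN| = 12.9, N = (10.84, -3.448). ∠WNP = 139.4° gives NP at 33.40° from the x-axis; with |NP| = 21.5, P = (28.79, 8.387). Then |BP| = |P − B| = 29.99.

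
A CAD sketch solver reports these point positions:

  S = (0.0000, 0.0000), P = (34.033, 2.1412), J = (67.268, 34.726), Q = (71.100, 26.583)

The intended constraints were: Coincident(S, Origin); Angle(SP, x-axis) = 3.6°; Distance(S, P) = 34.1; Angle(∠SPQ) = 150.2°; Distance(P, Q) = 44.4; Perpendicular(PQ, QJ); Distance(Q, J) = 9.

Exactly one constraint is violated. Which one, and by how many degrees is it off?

Perpendicular(PQ, QJ) — off by 8.20°.

S = (0.00, 0.00) ✓; SP at 3.600° ✓; |SP| = 34.10 ✓; ∠SPQ = 150.2° ✓; |PQ| = 44.40 ✓; ∠(PQ, QJ) = 81.80° ✗; |QJ| = 9.000 ✓.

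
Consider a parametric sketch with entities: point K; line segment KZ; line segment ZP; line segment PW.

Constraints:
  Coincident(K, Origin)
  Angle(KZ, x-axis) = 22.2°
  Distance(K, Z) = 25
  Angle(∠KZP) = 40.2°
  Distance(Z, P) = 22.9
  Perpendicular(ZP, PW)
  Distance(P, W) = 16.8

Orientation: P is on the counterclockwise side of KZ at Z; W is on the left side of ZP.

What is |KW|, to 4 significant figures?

3.863

K is at the origin; KZ runs at 22.2° with length 25.0, so Z = 25.0·(cos 22.2°, sin 22.2°) = (23.15, 9.446). ∠KZP = 40.2°, so ZP runs at 22.2° + (180° − 40.2°) = 162.0° from the x-axis; with |ZP| = 22.9, P = Z + 22.9·(cos 162.0°, sin 162.0°) = (1.368, 16.52). The perpendicularity gives PW at right angles to ZP; with |PW| = 16.8 on the left of ZP, W = P + 16.8·(-0.3090, -0.9511) = (-3.824, 0.5448). Then |KW| = |W − K| = 3.863.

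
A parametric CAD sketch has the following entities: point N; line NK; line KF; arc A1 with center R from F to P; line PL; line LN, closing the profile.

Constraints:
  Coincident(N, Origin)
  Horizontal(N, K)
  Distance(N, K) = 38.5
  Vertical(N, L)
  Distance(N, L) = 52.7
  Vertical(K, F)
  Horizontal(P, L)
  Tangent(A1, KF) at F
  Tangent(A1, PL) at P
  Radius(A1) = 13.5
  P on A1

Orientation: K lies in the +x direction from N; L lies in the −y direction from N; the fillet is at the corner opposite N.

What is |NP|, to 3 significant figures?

58.3

The virtual corner opposite N is at (38.5, -52.7). Tangency of A1 to KF means the radius RF is perpendicular to KF and since A1 is tangent to PL there, RP ⟂ PL, with radius 13.5, so the center R sits 13.5 in from both sides at R = (25.0, -39.2). That places the tangent points at F = (38.5, -39.2) on KF and P = (25.0, -52.7) on PL. Then |NP| = |P − N| = 58.3.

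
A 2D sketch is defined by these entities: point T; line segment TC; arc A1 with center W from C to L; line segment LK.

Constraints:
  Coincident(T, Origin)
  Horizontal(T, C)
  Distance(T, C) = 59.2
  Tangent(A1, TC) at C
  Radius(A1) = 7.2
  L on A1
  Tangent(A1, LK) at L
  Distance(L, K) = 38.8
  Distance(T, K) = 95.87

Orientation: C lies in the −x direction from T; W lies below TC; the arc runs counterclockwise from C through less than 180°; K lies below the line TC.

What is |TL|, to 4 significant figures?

64.54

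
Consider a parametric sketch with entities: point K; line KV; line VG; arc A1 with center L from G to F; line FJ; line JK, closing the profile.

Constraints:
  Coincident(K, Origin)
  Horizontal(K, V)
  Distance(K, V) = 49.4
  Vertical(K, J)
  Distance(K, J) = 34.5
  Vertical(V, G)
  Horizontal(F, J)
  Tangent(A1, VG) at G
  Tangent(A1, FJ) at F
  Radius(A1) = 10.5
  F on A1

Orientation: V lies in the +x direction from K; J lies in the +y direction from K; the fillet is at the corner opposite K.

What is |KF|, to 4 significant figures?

51.99

K is at the origin; KV is horizontal with |KV| = 49.4 and V on the +x side, so V = (49.40, 0.000). KJ is vertical with |KJ| = 34.5 and J on the +y side, so J = (0.000, 34.50). The virtual corner opposite K is at (49.40, 34.50). Since A1 is tangent to VG there, LG ⟂ VG and tangency of A1 to FJ means the radius LF is perpendicular to FJ, with radius 10.5, so the center L sits 10.5 in from both sides at L = (38.90, 24.00). That places the tangent points at G = (49.40, 24.00) on VG and F = (38.90, 34.50) on FJ. Then |KF| = |F − K| = 51.99.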